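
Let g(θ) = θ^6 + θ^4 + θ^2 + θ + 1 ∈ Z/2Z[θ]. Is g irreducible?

Check for roots in Z/2Z: g(0) = 1; g(1) = 1.
No roots, so no linear factors.
Monic irreducibles of degree 2 over GF(2): θ^2 + θ + 1.
None of them divide g (all give nonzero remainder).
Monic irreducibles of degree 3 over GF(2): θ^3 + θ + 1, θ^3 + θ^2 + 1.
None of them divide g (all give nonzero remainder).
No irreducible factor of degree ≤ 3 exists, so g is irreducible over GF(2).

Yes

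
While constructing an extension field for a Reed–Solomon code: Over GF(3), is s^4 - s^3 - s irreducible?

Write g(s) = s^4 - s^3 - s.
Check for roots in GF(3): g(0) = 0 → root; g(1) = 2; g(2) = 0 → root.
g(0) = 0, so (s) divides g(s); g is reducible.

No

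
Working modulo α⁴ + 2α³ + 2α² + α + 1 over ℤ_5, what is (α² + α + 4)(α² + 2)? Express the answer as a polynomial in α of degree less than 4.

Multiply in ℤ_5[α]: (α² + α + 4)·(α² + 2) = α⁴ + α³ + α² + 2α + 3.
Reduce using α⁴ ≡ 3α³ + 3α² + 4α + 4 (mod α⁴ + 2α³ + 2α² + α + 1).
Reduced: 4α³ + 4α² + α + 2.

4α^3 + 4α^2 + α + 2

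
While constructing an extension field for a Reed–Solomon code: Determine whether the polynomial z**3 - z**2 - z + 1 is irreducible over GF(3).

No

Write g(z) = z**3 - z**2 - z + 1.
Check for roots in GF(3): g(0) = 1; g(1) = 0 → root; g(2) = 0 → root.
g(1) = 0, so (z − 1) divides g(z); g is reducible.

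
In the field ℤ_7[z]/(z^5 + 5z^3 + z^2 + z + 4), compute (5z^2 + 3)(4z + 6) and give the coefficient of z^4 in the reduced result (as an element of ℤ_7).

Multiply in ℤ_7[z]: (5z^2 + 3)·(4z + 6) = 6z^3 + 2z^2 + 5z + 4.
Reduced: 6z^3 + 2z^2 + 5z + 4.

0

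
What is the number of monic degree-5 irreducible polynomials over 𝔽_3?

The number of monic irreducibles of degree 5 over GF(3) is (1/5)·Σ_{d∣5} μ(5/d) 3^d.
Divisors of 5: 1, 5; μ(5/d) for each: -1, 1.
Σ = − 3^1 + 3^5 = 240.
N = 240/5 = 48.

48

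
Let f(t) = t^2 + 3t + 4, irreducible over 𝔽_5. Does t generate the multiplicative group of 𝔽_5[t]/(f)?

No

|GF(5^2)^×| = 5^2 − 1 = 24. Prime factorization: 24 = 2^3·3.
f is primitive ⇔ t has order 24 in GF(5)[t]/(f), i.e. t^(24/q) ≠ 1 for each prime q | 24.
t^(12) mod f = 1
t^(8) mod f = 3t + 4.
Since t^(12) = 1, the order of t divides 12 < 24; not primitive.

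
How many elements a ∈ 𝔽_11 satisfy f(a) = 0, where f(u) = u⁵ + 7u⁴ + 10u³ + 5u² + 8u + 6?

Evaluate at each of the 11 elements of 𝔽_11:
f(0) = 6; f(1) = 4; f(2) = 2; f(3) = 0 → root; f(4) = 10; f(5) = 0 → root; f(6) = 3; f(7) = 6; f(8) = 4; f(9) = 10; f(10) = 10.
Roots: {3, 5}.

2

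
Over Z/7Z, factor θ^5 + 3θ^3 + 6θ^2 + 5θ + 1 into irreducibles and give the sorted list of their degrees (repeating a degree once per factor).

Write h(θ) = θ^5 + 3θ^3 + 6θ^2 + 5θ + 1.
Linear factors from roots: (θ + 5).
Complete factorization: h(θ) = (θ + 5)·(θ^2 + 3θ + 6)·(θ^2 + 6θ + 4).
Factor degrees with multiplicity: 1 + 2 + 2 = 5.

1, 2, 2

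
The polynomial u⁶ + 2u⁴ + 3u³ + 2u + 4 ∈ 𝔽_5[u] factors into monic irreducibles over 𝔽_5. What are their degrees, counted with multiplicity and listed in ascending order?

Write h(u) = u⁶ + 2u⁴ + 3u³ + 2u + 4.
Roots in 𝔽_5: h(0) = 4; h(1) = 2; h(2) = 3; h(3) = 2; h(4) = 2.
Complete factorization: h(u) = (u⁶ + 2u⁴ + 3u³ + 2u + 4).
Factor degrees with multiplicity: 6 = 6.

6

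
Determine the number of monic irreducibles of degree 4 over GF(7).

588

Gauss's count: N_{7}(4) = (1/4) Σ_{d|4} μ(4/d)·7^d.
Divisors of 4: 1, 2, 4; μ(4/d) for each: 0, -1, 1.
Σ = − 7^2 + 7^4 = 2352.
N = 2352/4 = 588.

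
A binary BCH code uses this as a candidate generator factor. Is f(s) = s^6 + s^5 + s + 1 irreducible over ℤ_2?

No

Check for roots in ℤ_2: f(0) = 1; f(1) = 0 → root.
f(1) = 0, so (s − 1) divides f(s); f is reducible.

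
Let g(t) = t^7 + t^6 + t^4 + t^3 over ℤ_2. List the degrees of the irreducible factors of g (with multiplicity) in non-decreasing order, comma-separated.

Roots in ℤ_2: g(0) = 0 → root; g(1) = 0 → root.
Linear factors from roots: (t), (t + 1).
Complete factorization: g(t) = (t + 1)^2·(t)^3·(t^2 + t + 1).
Factor degrees with multiplicity: 1 + 1 + 1 + 1 + 1 + 2 = 7.

1, 1, 1, 1, 1, 2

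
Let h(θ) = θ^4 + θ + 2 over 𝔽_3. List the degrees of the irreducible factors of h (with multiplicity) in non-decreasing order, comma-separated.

Roots in 𝔽_3: h(0) = 2; h(1) = 1; h(2) = 2.
Complete factorization: h(θ) = (θ^4 + θ + 2).
Factor degrees with multiplicity: 4 = 4.

4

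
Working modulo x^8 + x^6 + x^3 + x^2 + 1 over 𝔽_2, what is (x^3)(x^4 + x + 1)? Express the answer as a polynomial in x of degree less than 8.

x^7 + x^4 + x^3

Multiply in 𝔽_2[x]: (x^3)·(x^4 + x + 1) = x^7 + x^4 + x^3.
Reduced: x^7 + x^4 + x^3.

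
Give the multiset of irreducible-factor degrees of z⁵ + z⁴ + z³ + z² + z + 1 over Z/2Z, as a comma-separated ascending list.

1, 2, 2

Write f(z) = z⁵ + z⁴ + z³ + z² + z + 1.
Roots in Z/2Z: f(0) = 1; f(1) = 0 → root.
Linear factors from roots: (z + 1).
Complete factorization: f(z) = (z + 1)·(z² + z + 1)^2.
Factor degrees with multiplicity: 1 + 2 + 2 = 5.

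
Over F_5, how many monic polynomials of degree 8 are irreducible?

48750

The number of monic irreducibles of degree 8 over GF(5) is (1/8)·Σ_{d∣8} μ(8/d) 5^d.
Divisors of 8: 1, 2, 4, 8; μ(8/d) for each: 0, 0, -1, 1.
Σ = − 5^4 + 5^8 = 390000.
N = 390000/8 = 48750.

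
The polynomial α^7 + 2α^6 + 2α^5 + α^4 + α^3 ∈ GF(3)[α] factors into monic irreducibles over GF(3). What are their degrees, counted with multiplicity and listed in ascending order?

1, 1, 1, 2, 2

Write f(α) = α^7 + 2α^6 + 2α^5 + α^4 + α^3.
Roots in GF(3): f(0) = 0 → root; f(1) = 1; f(2) = 2.
Linear factors from roots: (α).
Complete factorization: f(α) = (α)^3·(α^2 + α + 2)^2.
Factor degrees with multiplicity: 1 + 1 + 1 + 2 + 2 = 7.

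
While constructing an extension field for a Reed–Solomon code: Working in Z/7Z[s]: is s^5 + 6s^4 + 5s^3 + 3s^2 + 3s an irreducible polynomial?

No

Write P(s) = s^5 + 6s^4 + 5s^3 + 3s^2 + 3s.
Check for roots in Z/7Z: P(0) = 0 → root; P(1) = 4; P(2) = 4; P(3) = 4; P(4) = 0 → root; P(5) = 2; P(6) = 0 → root.
P(0) = 0, so (s) divides P(s); P is reducible.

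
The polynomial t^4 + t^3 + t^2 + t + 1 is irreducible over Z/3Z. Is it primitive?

Write f(t) = t^4 + t^3 + t^2 + t + 1.
|GF(3^4)^×| = 3^4 − 1 = 80. Prime factorization: 80 = 2^4·5.
f is primitive ⇔ t has order 80 in GF(3)[t]/(f), i.e. t^(80/q) ≠ 1 for each prime q | 80.
t^(40) mod f = 1
t^(16) mod f = t.
Since t^(40) = 1, the order of t divides 40 < 80; not primitive.

No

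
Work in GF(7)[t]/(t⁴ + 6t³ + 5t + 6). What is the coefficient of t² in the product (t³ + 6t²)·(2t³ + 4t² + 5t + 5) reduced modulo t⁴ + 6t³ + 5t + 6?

Multiply in GF(7)[t]: (t³ + 6t²)·(2t³ + 4t² + 5t + 5) = 2t⁶ + 2t⁵ + t⁴ + 2t².
Reduce using t⁴ ≡ t³ + 2t + 1 (mod t⁴ + 6t³ + 5t + 6).
Reduced: 2t³ + 5t² + 5.

5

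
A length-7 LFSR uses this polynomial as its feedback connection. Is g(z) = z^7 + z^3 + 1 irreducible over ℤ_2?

Yes

Check for roots in ℤ_2: g(0) = 1; g(1) = 1.
No roots, so no linear factors.
Monic irreducibles of degree 2 over GF(2): z^2 + z + 1.
None of them divide g (all give nonzero remainder).
Monic irreducibles of degree 3 over GF(2): z^3 + z + 1, z^3 + z^2 + 1.
None of them divide g (all give nonzero remainder).
No irreducible factor of degree ≤ 3 exists, so g is irreducible over GF(2).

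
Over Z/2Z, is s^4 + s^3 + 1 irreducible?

Write g(s) = s^4 + s^3 + 1.
Check for roots in Z/2Z: g(0) = 1; g(1) = 1.
No roots, so no linear factors.
Monic irreducibles of degree 2 over GF(2): s^2 + s + 1.
None of them divide g (all give nonzero remainder).
No irreducible factor of degree ≤ 2 exists, so g is irreducible over GF(2).

Yes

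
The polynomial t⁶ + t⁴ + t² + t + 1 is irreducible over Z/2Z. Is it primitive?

Write f(t) = t⁶ + t⁴ + t² + t + 1.
|GF(2^6)^×| = 2^6 − 1 = 63. Prime factorization: 63 = 3^2·7.
f is primitive ⇔ t has order 63 in GF(2)[t]/(f), i.e. t^(63/q) ≠ 1 for each prime q | 63.
t^(21) mod f = 1
t^(9) mod f = t⁴ + t² + t.
Since t^(21) = 1, the order of t divides 21 < 63; not primitive.

No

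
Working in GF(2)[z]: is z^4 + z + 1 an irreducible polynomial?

Yes

Write h(z) = z^4 + z + 1.
Check for roots in GF(2): h(0) = 1; h(1) = 1.
No roots, so no linear factors.
Monic irreducibles of degree 2 over GF(2): z^2 + z + 1.
None of them divide h (all give nonzero remainder).
No irreducible factor of degree ≤ 2 exists, so h is irreducible over GF(2).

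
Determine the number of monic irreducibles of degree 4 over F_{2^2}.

60

The number of monic irreducibles of degree 4 over GF(4) is (1/4)·Σ_{d∣4} μ(4/d) 4^d.
Divisors of 4: 1, 2, 4; μ(4/d) for each: 0, -1, 1.
Σ = − 4^2 + 4^4 = 240.
N = 240/4 = 60.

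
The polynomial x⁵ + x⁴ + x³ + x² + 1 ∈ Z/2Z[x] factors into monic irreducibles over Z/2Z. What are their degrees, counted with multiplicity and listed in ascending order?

5

Write h(x) = x⁵ + x⁴ + x³ + x² + 1.
Roots in Z/2Z: h(0) = 1; h(1) = 1.
Complete factorization: h(x) = (x⁵ + x⁴ + x³ + x² + 1).
Factor degrees with multiplicity: 5 = 5.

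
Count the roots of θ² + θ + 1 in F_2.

0

Write g(θ) = θ² + θ + 1.
Evaluate at each of the 2 elements of F_2:
g(0) = 1; g(1) = 1.
No element is a root.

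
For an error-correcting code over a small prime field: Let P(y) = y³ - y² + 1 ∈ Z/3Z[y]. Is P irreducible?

Check for roots in Z/3Z: P(0) = 1; P(1) = 1; P(2) = 2.
No roots. A degree-3 polynomial over a field with no linear factor is irreducible.

Yes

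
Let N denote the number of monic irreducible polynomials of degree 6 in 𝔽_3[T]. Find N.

116

x^(3^6) − x is the product of all monic irreducibles of degree dividing 6; Möbius inversion gives N = (1/6) Σ μ(6/d)·3^d.
Divisors of 6: 1, 2, 3, 6; μ(6/d) for each: 1, -1, -1, 1.
Σ = 3^1 − 3^2 − 3^3 + 3^6 = 696.
N = 696/6 = 116.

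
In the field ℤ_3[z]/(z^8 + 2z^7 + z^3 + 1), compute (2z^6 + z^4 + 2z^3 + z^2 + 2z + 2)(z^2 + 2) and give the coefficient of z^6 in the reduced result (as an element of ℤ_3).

2

Multiply in ℤ_3[z]: (2z^6 + z^4 + 2z^3 + z^2 + 2z + 2)·(z^2 + 2) = 2z^8 + 2z^6 + 2z^5 + z^2 + z + 1.
Reduce using z^8 ≡ z^7 + 2z^3 + 2 (mod z^8 + 2z^7 + z^3 + 1).
Reduced: 2z^7 + 2z^6 + 2z^5 + z^3 + z^2 + z + 2.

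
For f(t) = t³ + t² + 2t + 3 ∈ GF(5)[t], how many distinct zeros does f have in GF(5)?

1

Evaluate at each of the 5 elements of GF(5):
f(0) = 3; f(1) = 2; f(2) = 4; f(3) = 0 → root; f(4) = 1.
Roots: {3}.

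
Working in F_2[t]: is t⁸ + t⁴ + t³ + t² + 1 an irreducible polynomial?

Yes

Write g(t) = t⁸ + t⁴ + t³ + t² + 1.
Check for roots in F_2: g(0) = 1; g(1) = 1.
No roots, so no linear factors.
Monic irreducibles of degree 2 over GF(2): t² + t + 1.
None of them divide g (all give nonzero remainder).
Monic irreducibles of degree 3 over GF(2): t³ + t + 1, t³ + t² + 1.
None of them divide g (all give nonzero remainder).
Monic irreducibles of degree 4 over GF(2): t⁴ + t + 1, t⁴ + t³ + 1, t⁴ + t³ + t² + t + 1.
None of them divide g (all give nonzero remainder).
No irreducible factor of degree ≤ 4 exists, so g is irreducible over GF(2).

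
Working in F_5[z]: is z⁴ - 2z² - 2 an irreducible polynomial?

Yes

Write P(z) = z⁴ - 2z² - 2.
Check for roots in F_5: P(0) = 3; P(1) = 2; P(2) = 1; P(3) = 1; P(4) = 2.
No roots, so no linear factors.
Degree-2 irreducible divisors: test the 10 monic irreducibles of degree 2 over GF(5).
None of them divide P (all give nonzero remainder).
No irreducible factor of degree ≤ 2 exists, so P is irreducible over GF(5).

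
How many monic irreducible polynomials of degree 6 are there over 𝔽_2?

9

The number of monic irreducibles of degree 6 over GF(2) is (1/6)·Σ_{d∣6} μ(6/d) 2^d.
Divisors of 6: 1, 2, 3, 6; μ(6/d) for each: 1, -1, -1, 1.
Σ = 2^1 − 2^2 − 2^3 + 2^6 = 54.
N = 54/6 = 9.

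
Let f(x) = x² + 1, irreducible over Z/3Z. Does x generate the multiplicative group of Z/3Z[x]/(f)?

No

|GF(3^2)^×| = 3^2 − 1 = 8. Prime factorization: 8 = 2^3.
f is primitive ⇔ x has order 8 in GF(3)[x]/(f), i.e. x^(8/q) ≠ 1 for each prime q | 8.
x^(4) mod f = 1
Since x^(4) = 1, the order of x divides 4 < 8; not primitive.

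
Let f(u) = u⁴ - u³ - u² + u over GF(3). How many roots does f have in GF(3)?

Evaluate at each of the 3 elements of GF(3):
f(0) = 0 → root; f(1) = 0 → root; f(2) = 0 → root.
Roots: {0, 1, 2}.

3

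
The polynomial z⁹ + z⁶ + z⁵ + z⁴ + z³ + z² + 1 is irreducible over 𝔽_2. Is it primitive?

Yes

Write f(z) = z⁹ + z⁶ + z⁵ + z⁴ + z³ + z² + 1.
|GF(2^9)^×| = 2^9 − 1 = 511. Prime factorization: 511 = 7·73.
f is primitive ⇔ z has order 511 in GF(2)[z]/(f), i.e. z^(511/q) ≠ 1 for each prime q | 511.
z^(73) mod f = z⁷ + z⁶ + z⁵ + z² + 1.
z^(7) mod f = z⁷.
None equal 1, so z has full order 511; f is primitive.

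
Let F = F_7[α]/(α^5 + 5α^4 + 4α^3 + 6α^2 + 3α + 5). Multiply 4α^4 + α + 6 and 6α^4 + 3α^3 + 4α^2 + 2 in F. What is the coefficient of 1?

4

Multiply in F_7[α]: (4α^4 + α + 6)·(6α^4 + 3α^3 + 4α^2 + 2) = 3α^8 + 5α^7 + 2α^6 + 6α^5 + 5α^4 + α^3 + 3α^2 + 2α + 5.
Reduce using α^5 ≡ 2α^4 + 3α^3 + α^2 + 4α + 2 (mod α^5 + 5α^4 + 4α^3 + 6α^2 + 3α + 5).
Reduced: 2α^3 + 6α^2 + 3α + 4.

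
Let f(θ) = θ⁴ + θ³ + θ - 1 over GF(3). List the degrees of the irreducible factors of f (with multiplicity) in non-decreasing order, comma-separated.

2, 2

Roots in GF(3): f(0) = 2; f(1) = 2; f(2) = 1.
Complete factorization: f(θ) = (θ² + 1)·(θ² + θ - 1).
Factor degrees with multiplicity: 2 + 2 = 4.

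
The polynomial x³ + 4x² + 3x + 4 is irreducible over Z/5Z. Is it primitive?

No

Write f(x) = x³ + 4x² + 3x + 4.
|GF(5^3)^×| = 5^3 − 1 = 124. Prime factorization: 124 = 2^2·31.
f is primitive ⇔ x has order 124 in GF(5)[x]/(f), i.e. x^(124/q) ≠ 1 for each prime q | 124.
x^(62) mod f = 1
x^(4) mod f = 3x² + 3x + 1.
Since x^(62) = 1, the order of x divides 62 < 124; not primitive.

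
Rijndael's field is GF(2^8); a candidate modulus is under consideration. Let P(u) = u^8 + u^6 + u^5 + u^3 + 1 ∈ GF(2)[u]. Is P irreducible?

Check for roots in GF(2): P(0) = 1; P(1) = 1.
No roots, so no linear factors.
Monic irreducibles of degree 2 over GF(2): u^2 + u + 1.
None of them divide P (all give nonzero remainder).
Monic irreducibles of degree 3 over GF(2): u^3 + u + 1, u^3 + u^2 + 1.
None of them divide P (all give nonzero remainder).
Monic irreducibles of degree 4 over GF(2): u^4 + u + 1, u^4 + u^3 + 1, u^4 + u^3 + u^2 + u + 1.
None of them divide P (all give nonzero remainder).
No irreducible factor of degree ≤ 4 exists, so P is irreducible over GF(2).

Yes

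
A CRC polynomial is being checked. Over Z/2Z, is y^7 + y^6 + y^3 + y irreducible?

No

Write P(y) = y^7 + y^6 + y^3 + y.
Check for roots in Z/2Z: P(0) = 0 → root; P(1) = 0 → root.
P(0) = 0, so (y) divides P(y); P is reducible.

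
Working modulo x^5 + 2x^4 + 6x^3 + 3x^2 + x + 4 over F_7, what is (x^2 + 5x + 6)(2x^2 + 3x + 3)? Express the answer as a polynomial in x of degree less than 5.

Multiply in F_7[x]: (x^2 + 5x + 6)·(2x^2 + 3x + 3) = 2x^4 + 6x^3 + 2x^2 + 5x + 4.
Reduced: 2x^4 + 6x^3 + 2x^2 + 5x + 4.

2x^4 + 6x^3 + 2x^2 + 5x + 4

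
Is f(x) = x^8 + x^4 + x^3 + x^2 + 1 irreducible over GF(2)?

Yes

Check for roots in GF(2): f(0) = 1; f(1) = 1.
No roots, so no linear factors.
Monic irreducibles of degree 2 over GF(2): x^2 + x + 1.
None of them divide f (all give nonzero remainder).
Monic irreducibles of degree 3 over GF(2): x^3 + x + 1, x^3 + x^2 + 1.
None of them divide f (all give nonzero remainder).
Monic irreducibles of degree 4 over GF(2): x^4 + x + 1, x^4 + x^3 + 1, x^4 + x^3 + x^2 + x + 1.
None of them divide f (all give nonzero remainder).
No irreducible factor of degree ≤ 4 exists, so f is irreducible over GF(2).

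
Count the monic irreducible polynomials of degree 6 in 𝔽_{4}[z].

670

By the necklace-counting formula, N_4(6) = (1/6) Σ_{d|6} μ(6/d)·4^d.
Divisors of 6: 1, 2, 3, 6; μ(6/d) for each: 1, -1, -1, 1.
Σ = 4^1 − 4^2 − 4^3 + 4^6 = 4020.
N = 4020/6 = 670.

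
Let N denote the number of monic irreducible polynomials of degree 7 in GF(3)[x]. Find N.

x^(3^7) − x is the product of all monic irreducibles of degree dividing 7; Möbius inversion gives N = (1/7) Σ μ(7/d)·3^d.
Divisors of 7: 1, 7; μ(7/d) for each: -1, 1.
Σ = − 3^1 + 3^7 = 2184.
N = 2184/7 = 312.

312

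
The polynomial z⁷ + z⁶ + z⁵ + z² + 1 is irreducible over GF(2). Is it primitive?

Write f(z) = z⁷ + z⁶ + z⁵ + z² + 1.
|GF(2^7)^×| = 2^7 − 1 = 127. Prime factorization: 127 = 127.
f is primitive ⇔ z has order 127 in GF(2)[z]/(f), i.e. z^(127/q) ≠ 1 for each prime q | 127.
z^(1) mod f = z.
None equal 1, so z has full order 127; f is primitive.

Yes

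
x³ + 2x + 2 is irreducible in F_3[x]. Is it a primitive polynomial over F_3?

No

Write f(x) = x³ + 2x + 2.
|GF(3^3)^×| = 3^3 − 1 = 26. Prime factorization: 26 = 2·13.
f is primitive ⇔ x has order 26 in GF(3)[x]/(f), i.e. x^(26/q) ≠ 1 for each prime q | 26.
x^(13) mod f = 1
x^(2) mod f = x².
Since x^(13) = 1, the order of x divides 13 < 26; not primitive.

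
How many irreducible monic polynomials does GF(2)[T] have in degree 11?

The number of monic irreducibles of degree 11 over GF(2) is (1/11)·Σ_{d∣11} μ(11/d) 2^d.
Divisors of 11: 1, 11; μ(11/d) for each: -1, 1.
Σ = − 2^1 + 2^11 = 2046.
N = 2046/11 = 186.

186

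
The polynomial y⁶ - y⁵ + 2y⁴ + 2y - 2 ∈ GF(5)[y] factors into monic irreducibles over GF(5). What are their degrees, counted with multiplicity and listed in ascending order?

Write g(y) = y⁶ - y⁵ + 2y⁴ + 2y - 2.
Roots in GF(5): g(0) = 3; g(1) = 2; g(2) = 1; g(3) = 2; g(4) = 0 → root.
Linear factors from roots: (y + 1).
Complete factorization: g(y) = (y + 1)·(y² + y + 1)·(y³ + 2y² + y - 2).
Factor degrees with multiplicity: 1 + 2 + 3 = 6.

1, 2, 3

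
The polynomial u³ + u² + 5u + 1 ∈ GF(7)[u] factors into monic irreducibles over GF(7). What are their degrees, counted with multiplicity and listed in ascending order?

Write h(u) = u³ + u² + 5u + 1.
Complete factorization: h(u) = (u³ + u² + 5u + 1).
Factor degrees with multiplicity: 3 = 3.

3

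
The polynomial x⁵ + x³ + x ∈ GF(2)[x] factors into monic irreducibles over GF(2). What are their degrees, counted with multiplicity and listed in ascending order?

Write g(x) = x⁵ + x³ + x.
Roots in GF(2): g(0) = 0 → root; g(1) = 1.
Linear factors from roots: (x).
Complete factorization: g(x) = (x)·(x² + x + 1)^2.
Factor degrees with multiplicity: 1 + 2 + 2 = 5.

1, 2, 2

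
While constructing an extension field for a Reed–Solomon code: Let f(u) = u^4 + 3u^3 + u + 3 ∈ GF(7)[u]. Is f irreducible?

No

Check for roots in GF(7): f(0) = 3; f(1) = 1; f(2) = 3; f(3) = 0 → root; f(4) = 0 → root; f(5) = 0 → root; f(6) = 0 → root.
f(3) = 0, so (u − 3) divides f(u); f is reducible.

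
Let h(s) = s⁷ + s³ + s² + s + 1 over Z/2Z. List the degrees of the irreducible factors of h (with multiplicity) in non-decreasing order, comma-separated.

Roots in Z/2Z: h(0) = 1; h(1) = 1.
Complete factorization: h(s) = (s⁷ + s³ + s² + s + 1).
Factor degrees with multiplicity: 7 = 7.

7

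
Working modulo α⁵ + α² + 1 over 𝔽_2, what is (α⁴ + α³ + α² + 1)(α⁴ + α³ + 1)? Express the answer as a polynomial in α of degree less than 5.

Multiply in 𝔽_2[α]: (α⁴ + α³ + α² + 1)·(α⁴ + α³ + 1) = α⁸ + α⁵ + α² + 1.
Reduce using α⁵ ≡ α² + 1 (mod α⁵ + α² + 1).
Reduced: α³ + α² + 1.

α^3 + α^2 + 1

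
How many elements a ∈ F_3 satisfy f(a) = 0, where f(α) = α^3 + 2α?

3

Evaluate at each of the 3 elements of F_3:
f(0) = 0 → root; f(1) = 0 → root; f(2) = 0 → root.
Roots: {0, 1, 2}.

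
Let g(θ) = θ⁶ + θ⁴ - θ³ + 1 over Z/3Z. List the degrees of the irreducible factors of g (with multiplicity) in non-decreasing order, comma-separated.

Roots in Z/3Z: g(0) = 1; g(1) = 2; g(2) = 1.
Complete factorization: g(θ) = (θ⁶ + θ⁴ - θ³ + 1).
Factor degrees with multiplicity: 6 = 6.

6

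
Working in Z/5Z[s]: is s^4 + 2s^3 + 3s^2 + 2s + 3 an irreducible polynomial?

Write m(s) = s^4 + 2s^3 + 3s^2 + 2s + 3.
Check for roots in Z/5Z: m(0) = 3; m(1) = 1; m(2) = 1; m(3) = 1; m(4) = 3.
No roots, so no linear factors.
Degree-2 irreducible divisors: test the 10 monic irreducibles of degree 2 over GF(5).
s^2 + 3s + 4 divides m: m(s) = (s^2 + 3s + 4)·(s^2 + 4s + 2).

No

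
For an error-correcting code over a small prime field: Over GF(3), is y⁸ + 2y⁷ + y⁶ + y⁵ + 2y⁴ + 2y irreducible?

Write h(y) = y⁸ + 2y⁷ + y⁶ + y⁵ + 2y⁴ + 2y.
Check for roots in GF(3): h(0) = 0 → root; h(1) = 0 → root; h(2) = 2.
h(0) = 0, so (y) divides h(y); h is reducible.

No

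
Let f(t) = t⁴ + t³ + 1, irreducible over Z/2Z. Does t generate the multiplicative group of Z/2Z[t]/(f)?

Yes

|GF(2^4)^×| = 2^4 − 1 = 15. Prime factorization: 15 = 3·5.
f is primitive ⇔ t has order 15 in GF(2)[t]/(f), i.e. t^(15/q) ≠ 1 for each prime q | 15.
t^(5) mod f = t³ + t + 1.
t^(3) mod f = t³.
None equal 1, so t has full order 15; f is primitive.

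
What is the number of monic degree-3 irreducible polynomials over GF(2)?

2

x^(2^3) − x is the product of all monic irreducibles of degree dividing 3; Möbius inversion gives N = (1/3) Σ μ(3/d)·2^d.
Divisors of 3: 1, 3; μ(3/d) for each: -1, 1.
Σ = − 2^1 + 2^3 = 6.
N = 6/3 = 2.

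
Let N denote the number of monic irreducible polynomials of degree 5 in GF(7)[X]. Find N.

3360

x^(7^5) − x is the product of all monic irreducibles of degree dividing 5; Möbius inversion gives N = (1/5) Σ μ(5/d)·7^d.
Divisors of 5: 1, 5; μ(5/d) for each: -1, 1.
Σ = − 7^1 + 7^5 = 16800.
N = 16800/5 = 3360.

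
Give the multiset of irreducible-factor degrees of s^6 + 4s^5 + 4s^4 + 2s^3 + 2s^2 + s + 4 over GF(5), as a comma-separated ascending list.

Write f(s) = s^6 + 4s^5 + 4s^4 + 2s^3 + 2s^2 + s + 4.
Roots in GF(5): f(0) = 4; f(1) = 3; f(2) = 1; f(3) = 4; f(4) = 4.
Complete factorization: f(s) = (s^2 + s + 2)·(s^2 + 4s + 1)·(s^2 + 4s + 2).
Factor degrees with multiplicity: 2 + 2 + 2 = 6.

2, 2, 2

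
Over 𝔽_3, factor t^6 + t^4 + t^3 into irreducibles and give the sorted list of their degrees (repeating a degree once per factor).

1, 1, 1, 1, 2

Write h(t) = t^6 + t^4 + t^3.
Roots in 𝔽_3: h(0) = 0 → root; h(1) = 0 → root; h(2) = 1.
Linear factors from roots: (t), (t - 1).
Complete factorization: h(t) = (t - 1)·(t)^3·(t^2 + t - 1).
Factor degrees with multiplicity: 1 + 1 + 1 + 1 + 2 = 6.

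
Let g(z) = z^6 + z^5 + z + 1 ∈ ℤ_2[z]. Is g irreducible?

Check for roots in ℤ_2: g(0) = 1; g(1) = 0 → root.
g(1) = 0, so (z − 1) divides g(z); g is reducible.

No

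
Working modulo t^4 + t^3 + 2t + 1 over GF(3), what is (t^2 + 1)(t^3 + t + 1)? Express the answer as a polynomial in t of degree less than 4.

Multiply in GF(3)[t]: (t^2 + 1)·(t^3 + t + 1) = t^5 + 2t^3 + t^2 + t + 1.
Reduce using t^4 ≡ 2t^3 + t + 2 (mod t^4 + t^3 + 2t + 1).
Reduced: 2t^2 + 2t + 2.

2t^2 + 2t + 2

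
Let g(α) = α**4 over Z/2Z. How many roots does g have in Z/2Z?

Evaluate at each of the 2 elements of Z/2Z:
g(0) = 0 → root; g(1) = 1.
Roots: {0}.

1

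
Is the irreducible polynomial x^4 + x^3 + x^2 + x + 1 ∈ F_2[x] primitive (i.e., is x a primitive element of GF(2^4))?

No

Write f(x) = x^4 + x^3 + x^2 + x + 1.
|GF(2^4)^×| = 2^4 − 1 = 15. Prime factorization: 15 = 3·5.
f is primitive ⇔ x has order 15 in GF(2)[x]/(f), i.e. x^(15/q) ≠ 1 for each prime q | 15.
x^(5) mod f = 1
x^(3) mod f = x^3.
Since x^(5) = 1, the order of x divides 5 < 15; not primitive.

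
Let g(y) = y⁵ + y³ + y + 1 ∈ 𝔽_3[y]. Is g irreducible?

Yes

Check for roots in 𝔽_3: g(0) = 1; g(1) = 1; g(2) = 1.
No roots, so no linear factors.
Monic irreducibles of degree 2 over GF(3): y² + 1, y² + y - 1, y² - y - 1.
None of them divide g (all give nonzero remainder).
No irreducible factor of degree ≤ 2 exists, so g is irreducible over GF(3).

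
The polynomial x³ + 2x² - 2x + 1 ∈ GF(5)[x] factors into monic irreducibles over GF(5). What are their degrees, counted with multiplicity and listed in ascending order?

1, 2

Write f(x) = x³ + 2x² - 2x + 1.
Roots in GF(5): f(0) = 1; f(1) = 2; f(2) = 3; f(3) = 0 → root; f(4) = 4.
Linear factors from roots: (x + 2).
Complete factorization: f(x) = (x + 2)·(x² - 2).
Factor degrees with multiplicity: 1 + 2 = 3.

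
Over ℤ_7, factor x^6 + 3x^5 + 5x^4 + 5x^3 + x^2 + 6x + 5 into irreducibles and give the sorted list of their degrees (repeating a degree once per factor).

1, 1, 1, 1, 2

Write h(x) = x^6 + 3x^5 + 5x^4 + 5x^3 + x^2 + 6x + 5.
Linear factors from roots: (x + 5), (x + 4), (x + 3).
Complete factorization: h(x) = (x + 3)·(x + 5)·(x + 4)^2·(x^2 + x + 6).
Factor degrees with multiplicity: 1 + 1 + 1 + 1 + 2 = 6.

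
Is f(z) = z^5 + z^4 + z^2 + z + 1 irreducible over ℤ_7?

Check for roots in ℤ_7: f(0) = 1; f(1) = 5; f(2) = 6; f(3) = 1; f(4) = 6; f(5) = 1; f(6) = 1.
No roots, so no linear factors.
Degree-2 irreducible divisors: test the 21 monic irreducibles of degree 2 over GF(7).
None of them divide f (all give nonzero remainder).
No irreducible factor of degree ≤ 2 exists, so f is irreducible over GF(7).

Yes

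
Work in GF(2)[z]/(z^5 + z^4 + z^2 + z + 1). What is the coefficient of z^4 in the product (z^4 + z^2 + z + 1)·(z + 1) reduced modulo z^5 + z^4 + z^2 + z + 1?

Multiply in GF(2)[z]: (z^4 + z^2 + z + 1)·(z + 1) = z^5 + z^4 + z^3 + 1.
Reduce using z^5 ≡ z^4 + z^2 + z + 1 (mod z^5 + z^4 + z^2 + z + 1).
Reduced: z^3 + z^2 + z.

0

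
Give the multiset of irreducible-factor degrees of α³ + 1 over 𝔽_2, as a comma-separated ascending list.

Write g(α) = α³ + 1.
Roots in 𝔽_2: g(0) = 1; g(1) = 0 → root.
Linear factors from roots: (α + 1).
Complete factorization: g(α) = (α + 1)·(α² + α + 1).
Factor degrees with multiplicity: 1 + 2 = 3.

1, 2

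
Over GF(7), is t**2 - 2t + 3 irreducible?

Write P(t) = t**2 - 2t + 3.
Check for roots in GF(7): P(0) = 3; P(1) = 2; P(2) = 3; P(3) = 6; P(4) = 4; P(5) = 4; P(6) = 6.
No roots. A degree-2 polynomial over a field with no linear factor is irreducible.

Yes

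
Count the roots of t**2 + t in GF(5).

Write P(t) = t**2 + t.
Evaluate at each of the 5 elements of GF(5):
P(0) = 0 → root; P(1) = 2; P(2) = 1; P(3) = 2; P(4) = 0 → root.
Roots: {0, 4}.

2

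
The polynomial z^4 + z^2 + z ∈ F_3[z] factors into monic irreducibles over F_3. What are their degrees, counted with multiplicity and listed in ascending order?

1, 1, 2

Write f(z) = z^4 + z^2 + z.
Roots in F_3: f(0) = 0 → root; f(1) = 0 → root; f(2) = 1.
Linear factors from roots: (z), (z - 1).
Complete factorization: f(z) = (z)·(z - 1)·(z^2 + z - 1).
Factor degrees with multiplicity: 1 + 1 + 2 = 4.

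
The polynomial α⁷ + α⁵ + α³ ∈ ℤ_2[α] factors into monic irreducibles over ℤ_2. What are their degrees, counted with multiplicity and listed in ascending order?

Write g(α) = α⁷ + α⁵ + α³.
Roots in ℤ_2: g(0) = 0 → root; g(1) = 1.
Linear factors from roots: (α).
Complete factorization: g(α) = (α)^3·(α² + α + 1)^2.
Factor degrees with multiplicity: 1 + 1 + 1 + 2 + 2 = 7.

1, 1, 1, 2, 2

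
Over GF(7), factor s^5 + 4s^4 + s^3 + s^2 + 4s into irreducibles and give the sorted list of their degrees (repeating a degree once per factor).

Write f(s) = s^5 + 4s^4 + s^3 + s^2 + 4s.
Linear factors from roots: (s).
Complete factorization: f(s) = (s)·(s^2 + 2s + 2)^2.
Factor degrees with multiplicity: 1 + 2 + 2 = 5.

1, 2, 2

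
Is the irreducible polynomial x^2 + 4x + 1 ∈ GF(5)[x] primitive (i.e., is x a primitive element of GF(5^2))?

Write f(x) = x^2 + 4x + 1.
|GF(5^2)^×| = 5^2 − 1 = 24. Prime factorization: 24 = 2^3·3.
f is primitive ⇔ x has order 24 in GF(5)[x]/(f), i.e. x^(24/q) ≠ 1 for each prime q | 24.
x^(12) mod f = 1
x^(8) mod f = x + 4.
Since x^(12) = 1, the order of x divides 12 < 24; not primitive.

No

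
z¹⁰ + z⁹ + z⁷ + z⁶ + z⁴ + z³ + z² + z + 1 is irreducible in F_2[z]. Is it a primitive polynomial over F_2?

Yes

Write f(z) = z¹⁰ + z⁹ + z⁷ + z⁶ + z⁴ + z³ + z² + z + 1.
|GF(2^10)^×| = 2^10 − 1 = 1023. Prime factorization: 1023 = 3·11·31.
f is primitive ⇔ z has order 1023 in GF(2)[z]/(f), i.e. z^(1023/q) ≠ 1 for each prime q | 1023.
z^(341) mod f = z⁶ + z³ + z² + 1.
z^(93) mod f = z⁸ + z⁶ + z⁵ + z³ + z + 1.
z^(33) mod f = z⁸ + z⁶ + z⁵ + z⁴ + z.
None equal 1, so z has full order 1023; f is primitive.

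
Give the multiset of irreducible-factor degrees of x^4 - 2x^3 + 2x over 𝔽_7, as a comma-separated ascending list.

Write h(x) = x^4 - 2x^3 + 2x.
Linear factors from roots: (x), (x + 2).
Complete factorization: h(x) = (x)·(x + 2)·(x^2 + 3x + 1).
Factor degrees with multiplicity: 1 + 1 + 2 = 4.

1, 1, 2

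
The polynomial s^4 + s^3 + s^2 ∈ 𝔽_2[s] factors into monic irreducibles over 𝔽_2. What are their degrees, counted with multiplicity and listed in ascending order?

Write h(s) = s^4 + s^3 + s^2.
Roots in 𝔽_2: h(0) = 0 → root; h(1) = 1.
Linear factors from roots: (s).
Complete factorization: h(s) = (s)^2·(s^2 + s + 1).
Factor degrees with multiplicity: 1 + 1 + 2 = 4.

1, 1, 2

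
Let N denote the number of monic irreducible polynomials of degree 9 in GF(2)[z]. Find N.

Gauss's count: N_{2}(9) = (1/9) Σ_{d|9} μ(9/d)·2^d.
Divisors of 9: 1, 3, 9; μ(9/d) for each: 0, -1, 1.
Σ = − 2^3 + 2^9 = 504.
N = 504/9 = 56.

56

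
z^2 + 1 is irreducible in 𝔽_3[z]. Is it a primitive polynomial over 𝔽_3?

No

Write f(z) = z^2 + 1.
|GF(3^2)^×| = 3^2 − 1 = 8. Prime factorization: 8 = 2^3.
f is primitive ⇔ z has order 8 in GF(3)[z]/(f), i.e. z^(8/q) ≠ 1 for each prime q | 8.
z^(4) mod f = 1
Since z^(4) = 1, the order of z divides 4 < 8; not primitive.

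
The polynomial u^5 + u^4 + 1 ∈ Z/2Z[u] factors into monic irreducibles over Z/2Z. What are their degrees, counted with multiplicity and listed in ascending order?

2, 3

Write g(u) = u^5 + u^4 + 1.
Roots in Z/2Z: g(0) = 1; g(1) = 1.
Complete factorization: g(u) = (u^2 + u + 1)·(u^3 + u + 1).
Factor degrees with multiplicity: 2 + 3 = 5.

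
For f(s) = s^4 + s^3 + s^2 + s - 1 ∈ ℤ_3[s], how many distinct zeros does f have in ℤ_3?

Evaluate at each of the 3 elements of ℤ_3:
f(0) = 2; f(1) = 0 → root; f(2) = 2.
Roots: {1}.

1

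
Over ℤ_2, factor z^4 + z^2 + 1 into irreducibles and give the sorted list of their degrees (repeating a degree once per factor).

Write f(z) = z^4 + z^2 + 1.
Roots in ℤ_2: f(0) = 1; f(1) = 1.
Complete factorization: f(z) = (z^2 + z + 1)^2.
Factor degrees with multiplicity: 2 + 2 = 4.

2, 2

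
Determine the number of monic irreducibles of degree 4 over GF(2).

3

The number of monic irreducibles of degree 4 over GF(2) is (1/4)·Σ_{d∣4} μ(4/d) 2^d.
Divisors of 4: 1, 2, 4; μ(4/d) for each: 0, -1, 1.
Σ = − 2^2 + 2^4 = 12.
N = 12/4 = 3.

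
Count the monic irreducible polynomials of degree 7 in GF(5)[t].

11160

By the necklace-counting formula, N_5(7) = (1/7) Σ_{d|7} μ(7/d)·5^d.
Divisors of 7: 1, 7; μ(7/d) for each: -1, 1.
Σ = − 5^1 + 5^7 = 78120.
N = 78120/7 = 11160.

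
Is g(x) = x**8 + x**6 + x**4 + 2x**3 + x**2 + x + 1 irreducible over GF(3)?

Check for roots in GF(3): g(0) = 1; g(1) = 2; g(2) = 2.
No roots, so no linear factors.
Monic irreducibles of degree 2 over GF(3): x**2 + 1, x**2 + x + 2, x**2 + 2x + 2.
None of them divide g (all give nonzero remainder).
Degree-3 irreducible divisors: test the 8 monic irreducibles of degree 3 over GF(3).
None of them divide g (all give nonzero remainder).
Degree-4 irreducible divisors: test the 18 monic irreducibles of degree 4 over GF(3).
None of them divide g (all give nonzero remainder).
No irreducible factor of degree ≤ 4 exists, so g is irreducible over GF(3).

Yes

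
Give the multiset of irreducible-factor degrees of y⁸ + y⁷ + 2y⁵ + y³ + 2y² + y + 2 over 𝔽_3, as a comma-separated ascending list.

1, 1, 3, 3

Write f(y) = y⁸ + y⁷ + 2y⁵ + y³ + 2y² + y + 2.
Roots in 𝔽_3: f(0) = 2; f(1) = 1; f(2) = 0 → root.
Linear factors from roots: (y + 1).
Complete factorization: f(y) = (y + 1)^2·(y³ + 2y + 1)·(y³ + 2y² + 2y + 2).
Factor degrees with multiplicity: 1 + 1 + 3 + 3 = 8.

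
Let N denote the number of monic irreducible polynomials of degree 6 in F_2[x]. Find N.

The number of monic irreducibles of degree 6 over GF(2) is (1/6)·Σ_{d∣6} μ(6/d) 2^d.
Divisors of 6: 1, 2, 3, 6; μ(6/d) for each: 1, -1, -1, 1.
Σ = 2^1 − 2^2 − 2^3 + 2^6 = 54.
N = 54/6 = 9.

9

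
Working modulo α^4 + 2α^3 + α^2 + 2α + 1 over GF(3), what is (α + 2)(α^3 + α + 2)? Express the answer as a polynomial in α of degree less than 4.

2α

Multiply in GF(3)[α]: (α + 2)·(α^3 + α + 2) = α^4 + 2α^3 + α^2 + α + 1.
Reduce using α^4 ≡ α^3 + 2α^2 + α + 2 (mod α^4 + 2α^3 + α^2 + 2α + 1).
Reduced: 2α.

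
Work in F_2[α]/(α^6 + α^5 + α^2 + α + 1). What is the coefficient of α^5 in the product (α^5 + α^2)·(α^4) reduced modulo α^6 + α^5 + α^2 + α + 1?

1

Multiply in F_2[α]: (α^5 + α^2)·(α^4) = α^9 + α^6.
Reduce using α^6 ≡ α^5 + α^2 + α + 1 (mod α^6 + α^5 + α^2 + α + 1).
Reduced: α^5 + α^3 + α.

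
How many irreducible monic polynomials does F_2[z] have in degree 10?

x^(2^10) − x is the product of all monic irreducibles of degree dividing 10; Möbius inversion gives N = (1/10) Σ μ(10/d)·2^d.
Divisors of 10: 1, 2, 5, 10; μ(10/d) for each: 1, -1, -1, 1.
Σ = 2^1 − 2^2 − 2^5 + 2^10 = 990.
N = 990/10 = 99.

99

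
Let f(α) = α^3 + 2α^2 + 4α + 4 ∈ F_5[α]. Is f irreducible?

Yes

Check for roots in F_5: f(0) = 4; f(1) = 1; f(2) = 3; f(3) = 1; f(4) = 1.
No roots. A degree-3 polynomial over a field with no linear factor is irreducible.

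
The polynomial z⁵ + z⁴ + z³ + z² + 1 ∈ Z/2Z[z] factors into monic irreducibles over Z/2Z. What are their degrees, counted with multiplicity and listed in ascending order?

Write f(z) = z⁵ + z⁴ + z³ + z² + 1.
Roots in Z/2Z: f(0) = 1; f(1) = 1.
Complete factorization: f(z) = (z⁵ + z⁴ + z³ + z² + 1).
Factor degrees with multiplicity: 5 = 5.

5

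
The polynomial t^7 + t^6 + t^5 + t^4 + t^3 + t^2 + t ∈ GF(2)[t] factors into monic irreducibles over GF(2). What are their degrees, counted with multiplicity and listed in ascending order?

1, 3, 3

Write g(t) = t^7 + t^6 + t^5 + t^4 + t^3 + t^2 + t.
Roots in GF(2): g(0) = 0 → root; g(1) = 1.
Linear factors from roots: (t).
Complete factorization: g(t) = (t)·(t^3 + t + 1)·(t^3 + t^2 + 1).
Factor degrees with multiplicity: 1 + 3 + 3 = 7.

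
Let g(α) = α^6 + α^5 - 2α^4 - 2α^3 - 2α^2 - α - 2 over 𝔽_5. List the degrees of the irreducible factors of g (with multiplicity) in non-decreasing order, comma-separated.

Roots in 𝔽_5: g(0) = 3; g(1) = 3; g(2) = 1; g(3) = 3; g(4) = 2.
Complete factorization: g(α) = (α^6 + α^5 - 2α^4 - 2α^3 - 2α^2 - α - 2).
Factor degrees with multiplicity: 6 = 6.

6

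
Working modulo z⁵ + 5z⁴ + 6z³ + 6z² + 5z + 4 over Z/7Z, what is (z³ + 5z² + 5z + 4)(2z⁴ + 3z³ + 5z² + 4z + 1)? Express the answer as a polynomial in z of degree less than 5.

5z^3 + 4z^2 + z + 6

Multiply in Z/7Z[z]: (z³ + 5z² + 5z + 4)·(2z⁴ + 3z³ + 5z² + 4z + 1) = 2z⁷ + 6z⁶ + 2z⁵ + 3z⁴ + 2z³ + 3z² + 4.
Reduce using z⁵ ≡ 2z⁴ + z³ + z² + 2z + 3 (mod z⁵ + 5z⁴ + 6z³ + 6z² + 5z + 4).
Reduced: 5z³ + 4z² + z + 6.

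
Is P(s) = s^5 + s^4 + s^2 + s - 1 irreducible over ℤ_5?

Check for roots in ℤ_5: P(0) = 4; P(1) = 3; P(2) = 3; P(3) = 0 → root; P(4) = 4.
P(3) = 0, so (s − 3) divides P(s); P is reducible.

No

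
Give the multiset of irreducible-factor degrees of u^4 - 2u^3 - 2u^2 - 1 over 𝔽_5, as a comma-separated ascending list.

1, 3

Write h(u) = u^4 - 2u^3 - 2u^2 - 1.
Roots in 𝔽_5: h(0) = 4; h(1) = 1; h(2) = 1; h(3) = 3; h(4) = 0 → root.
Linear factors from roots: (u + 1).
Complete factorization: h(u) = (u + 1)·(u^3 + 2u^2 + u - 1).
Factor degrees with multiplicity: 1 + 3 = 4.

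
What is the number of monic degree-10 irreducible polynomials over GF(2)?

Gauss's count: N_{2}(10) = (1/10) Σ_{d|10} μ(10/d)·2^d.
Divisors of 10: 1, 2, 5, 10; μ(10/d) for each: 1, -1, -1, 1.
Σ = 2^1 − 2^2 − 2^5 + 2^10 = 990.
N = 990/10 = 99.

99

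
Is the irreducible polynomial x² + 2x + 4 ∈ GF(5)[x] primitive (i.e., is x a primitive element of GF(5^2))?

Write f(x) = x² + 2x + 4.
|GF(5^2)^×| = 5^2 − 1 = 24. Prime factorization: 24 = 2^3·3.
f is primitive ⇔ x has order 24 in GF(5)[x]/(f), i.e. x^(24/q) ≠ 1 for each prime q | 24.
x^(12) mod f = 1
x^(8) mod f = 2x + 4.
Since x^(12) = 1, the order of x divides 12 < 24; not primitive.

No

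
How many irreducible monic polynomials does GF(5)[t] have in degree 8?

The number of monic irreducibles of degree 8 over GF(5) is (1/8)·Σ_{d∣8} μ(8/d) 5^d.
Divisors of 8: 1, 2, 4, 8; μ(8/d) for each: 0, 0, -1, 1.
Σ = − 5^4 + 5^8 = 390000.
N = 390000/8 = 48750.

48750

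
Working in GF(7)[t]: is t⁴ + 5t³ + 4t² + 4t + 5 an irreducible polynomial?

Write P(t) = t⁴ + 5t³ + 4t² + 4t + 5.
Check for roots in GF(7): P(0) = 5; P(1) = 5; P(2) = 1; P(3) = 3; P(4) = 3; P(5) = 3; P(6) = 1.
No roots, so no linear factors.
Degree-2 irreducible divisors: test the 21 monic irreducibles of degree 2 over GF(7).
None of them divide P (all give nonzero remainder).
No irreducible factor of degree ≤ 2 exists, so P is irreducible over GF(7).

Yes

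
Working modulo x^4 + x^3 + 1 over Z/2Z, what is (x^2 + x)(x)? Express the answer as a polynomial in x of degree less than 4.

x^3 + x^2

Multiply in Z/2Z[x]: (x^2 + x)·(x) = x^3 + x^2.
Reduced: x^3 + x^2.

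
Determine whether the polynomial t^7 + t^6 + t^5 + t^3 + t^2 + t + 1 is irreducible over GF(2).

Yes

Write f(t) = t^7 + t^6 + t^5 + t^3 + t^2 + t + 1.
Check for roots in GF(2): f(0) = 1; f(1) = 1.
No roots, so no linear factors.
Monic irreducibles of degree 2 over GF(2): t^2 + t + 1.
None of them divide f (all give nonzero remainder).
Monic irreducibles of degree 3 over GF(2): t^3 + t + 1, t^3 + t^2 + 1.
None of them divide f (all give nonzero remainder).
No irreducible factor of degree ≤ 3 exists, so f is irreducible over GF(2).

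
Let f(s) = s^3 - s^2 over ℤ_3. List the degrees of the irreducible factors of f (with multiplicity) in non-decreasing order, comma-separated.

Roots in ℤ_3: f(0) = 0 → root; f(1) = 0 → root; f(2) = 1.
Linear factors from roots: (s), (s - 1).
Complete factorization: f(s) = (s - 1)·(s)^2.
Factor degrees with multiplicity: 1 + 1 + 1 = 3.

1, 1, 1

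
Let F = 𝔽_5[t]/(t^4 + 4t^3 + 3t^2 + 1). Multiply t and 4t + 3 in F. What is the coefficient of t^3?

0

Multiply in 𝔽_5[t]: (t)·(4t + 3) = 4t^2 + 3t.
Reduced: 4t^2 + 3t.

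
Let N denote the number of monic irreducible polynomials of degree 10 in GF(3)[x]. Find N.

The number of monic irreducibles of degree 10 over GF(3) is (1/10)·Σ_{d∣10} μ(10/d) 3^d.
Divisors of 10: 1, 2, 5, 10; μ(10/d) for each: 1, -1, -1, 1.
Σ = 3^1 − 3^2 − 3^5 + 3^10 = 58800.
N = 58800/10 = 5880.

5880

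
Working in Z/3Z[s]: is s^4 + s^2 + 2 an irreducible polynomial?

Yes

Write h(s) = s^4 + s^2 + 2.
Check for roots in Z/3Z: h(0) = 2; h(1) = 1; h(2) = 1.
No roots, so no linear factors.
Monic irreducibles of degree 2 over GF(3): s^2 + 1, s^2 + s + 2, s^2 + 2s + 2.
None of them divide h (all give nonzero remainder).
No irreducible factor of degree ≤ 2 exists, so h is irreducible over GF(3).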